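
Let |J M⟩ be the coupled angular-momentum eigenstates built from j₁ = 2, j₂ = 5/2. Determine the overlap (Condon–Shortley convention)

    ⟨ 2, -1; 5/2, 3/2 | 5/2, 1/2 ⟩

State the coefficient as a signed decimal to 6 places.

j₁+j₂−J=2  J+j₁−j₂=2  J−j₁+j₂=3  j₁+j₂+J+1=8
(j₁±m₁, j₂±m₂, J±M) = (1,3,4,1,3,2)
P² = 216/35
sum k=1..2:
  [1] −1/12 = -1/12
  [2] +1/4 = 1/4
S = 1/6
C² = P²·S² = 6/35 ; C = +0.414039

+0.414039  (= +√(6/35))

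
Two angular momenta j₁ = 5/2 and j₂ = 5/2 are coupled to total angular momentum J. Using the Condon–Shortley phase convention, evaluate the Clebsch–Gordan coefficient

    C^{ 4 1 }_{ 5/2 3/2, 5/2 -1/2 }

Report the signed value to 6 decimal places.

+√(5/14) = +0.597614

triangle: 1!·4!·4!/10! = 576/3628800
(j±m)!: 4!·1!·2!·3!·5!·3! = 207360
prefactor² = (2J+1)·Δ·N² = 10368/35
  k=0: +1/(0!·1!·1!·2!·3!·2!) = 1/24
  k=1: −1/(1!·0!·0!·1!·4!·3!) = -1/144
Σ = 5/144  ⇒  CG² = 10368/35·5/144² = 5/14
CG = +√(5/14) = +0.597614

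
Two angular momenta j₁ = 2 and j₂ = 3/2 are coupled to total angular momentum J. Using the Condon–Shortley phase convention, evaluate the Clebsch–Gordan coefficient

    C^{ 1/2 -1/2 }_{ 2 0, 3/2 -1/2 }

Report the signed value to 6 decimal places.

√[2·3!1!0!/5! · 2!2!1!2!0!1!] = √(4/5)
  +(−1)^1/∏(1,2,1,0,0,0)! = -1/2  (running -1/2)
⟨..|..⟩ = √(4/5)·(-1/2) = -0.447214

−√(1/5) ≈ -0.447214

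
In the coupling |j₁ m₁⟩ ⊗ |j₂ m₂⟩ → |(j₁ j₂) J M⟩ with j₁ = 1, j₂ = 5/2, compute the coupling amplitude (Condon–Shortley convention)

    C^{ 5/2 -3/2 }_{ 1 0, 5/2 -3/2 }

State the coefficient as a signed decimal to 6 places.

+√(9/35) ≈ +0.507093

√[6·1!1!4!/7! · 1!1!1!4!1!4!] = √(576/35)
  +(−1)^0/∏(0,1,1,1,0,3)! = 1/6  (running 1/6)
  +(−1)^1/∏(1,0,0,0,1,4)! = -1/24  (running 1/8)
⟨..|..⟩ = √(576/35)·(1/8) = +0.507093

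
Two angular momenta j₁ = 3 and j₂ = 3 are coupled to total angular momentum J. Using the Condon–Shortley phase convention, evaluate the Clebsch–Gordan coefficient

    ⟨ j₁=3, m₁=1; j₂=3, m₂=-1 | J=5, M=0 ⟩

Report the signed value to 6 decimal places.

j₁+j₂−J=1  J+j₁−j₂=5  J−j₁+j₂=5  j₁+j₂+J+1=12
(j₁±m₁, j₂±m₂, J±M) = (4,2,2,4,5,5)
P² = 76800/7
sum k=0..1:
  [0] +1/144 = 1/144
  [1] −1/576 = -1/576
S = 1/192
C² = P²·S² = 25/84 ; C = +0.545545

+0.545545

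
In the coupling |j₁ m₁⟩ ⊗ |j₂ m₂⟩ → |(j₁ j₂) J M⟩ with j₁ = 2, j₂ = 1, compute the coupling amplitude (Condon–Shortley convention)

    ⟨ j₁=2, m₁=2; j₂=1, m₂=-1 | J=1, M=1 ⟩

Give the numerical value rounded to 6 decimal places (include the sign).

+√(3/5) ≈ +0.774597

√[3·2!2!0!/5! · 4!0!0!2!2!0!] = √(48/5)
  +(−1)^0/∏(0,2,0,0,2,0)! = 1/4  (running 1/4)
⟨..|..⟩ = √(48/5)·(1/4) = +0.774597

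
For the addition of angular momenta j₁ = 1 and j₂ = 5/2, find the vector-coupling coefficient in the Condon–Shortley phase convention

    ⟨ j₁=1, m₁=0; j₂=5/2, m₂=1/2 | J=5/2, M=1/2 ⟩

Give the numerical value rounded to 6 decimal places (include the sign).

√[6·1!1!4!/7! · 1!1!3!2!3!2!] = √(144/35)
  +(−1)^0/∏(0,1,1,3,0,1)! = 1/6  (running 1/6)
  +(−1)^1/∏(1,0,0,2,1,2)! = -1/4  (running -1/12)
⟨..|..⟩ = √(144/35)·(-1/12) = -0.169031

−√(1/35) = -0.169031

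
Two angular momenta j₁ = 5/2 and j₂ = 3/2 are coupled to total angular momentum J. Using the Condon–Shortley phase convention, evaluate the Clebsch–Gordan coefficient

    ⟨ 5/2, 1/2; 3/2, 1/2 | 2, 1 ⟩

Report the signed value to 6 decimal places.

j₁+j₂−J=2  J+j₁−j₂=3  J−j₁+j₂=1  j₁+j₂+J+1=7
(j₁±m₁, j₂±m₂, J±M) = (3,2,2,1,3,1)
P² = 12/7
sum k=1..2:
  [1] −1/2 = -1/2
  [2] +1/12 = 1/12
S = -5/12
C² = P²·S² = 25/84 ; C = -0.545545

-0.545545  (= −√(25/84))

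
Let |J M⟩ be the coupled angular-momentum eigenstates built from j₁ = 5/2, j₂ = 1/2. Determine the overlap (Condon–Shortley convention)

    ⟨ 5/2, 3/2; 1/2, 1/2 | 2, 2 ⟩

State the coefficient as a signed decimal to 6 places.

-0.408248

j₁+j₂−J=1  J+j₁−j₂=4  J−j₁+j₂=0  j₁+j₂+J+1=6
(j₁±m₁, j₂±m₂, J±M) = (4,1,1,0,4,0)
P² = 96
sum k=1..1:
  [1] −1/24 = -1/24
S = -1/24
C² = P²·S² = 1/6 ; C = -0.408248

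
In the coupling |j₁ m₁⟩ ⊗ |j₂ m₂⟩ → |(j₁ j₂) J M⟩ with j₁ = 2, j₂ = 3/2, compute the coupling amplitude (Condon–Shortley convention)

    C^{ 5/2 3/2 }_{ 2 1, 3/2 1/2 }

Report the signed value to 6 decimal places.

+0.169031

√[6·1!3!2!/7! · 3!1!2!1!4!1!] = √(144/35)
  +(−1)^0/∏(0,1,1,2,2,0)! = 1/4  (running 1/4)
  +(−1)^1/∏(1,0,0,1,3,1)! = -1/6  (running 1/12)
⟨..|..⟩ = √(144/35)·(1/12) = +0.169031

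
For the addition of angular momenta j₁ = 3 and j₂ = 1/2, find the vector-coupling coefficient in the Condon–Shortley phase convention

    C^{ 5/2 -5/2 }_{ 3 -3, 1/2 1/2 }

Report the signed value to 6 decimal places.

j₁+j₂−J=1  J+j₁−j₂=5  J−j₁+j₂=0  j₁+j₂+J+1=7
(j₁±m₁, j₂±m₂, J±M) = (0,6,1,0,0,5)
P² = 86400/7
sum k=1..1:
  [1] −1/120 = -1/120
S = -1/120
C² = P²·S² = 6/7 ; C = -0.925820

-0.925820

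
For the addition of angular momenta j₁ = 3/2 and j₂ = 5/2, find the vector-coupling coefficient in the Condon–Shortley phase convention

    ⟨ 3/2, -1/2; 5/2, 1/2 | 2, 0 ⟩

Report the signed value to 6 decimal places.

−√(1/14) ≈ -0.267261

triangle: 2!×1!×3!/7! = 12/5040
(j±m)!: 1!×2!×3!×2!×2!×2! = 96
prefactor² = (2J+1)×Δ×N² = 8/7
  k=1: −1/(1!×1!×1!×2!×0!×1!) = -1/2
  k=2: +1/(2!×0!×0!×1!×1!×2!) = 1/4
Σ = -1/4  ⇒  CG² = 8/7×(-1/4)² = 1/14
CG = −√(1/14) = -0.267261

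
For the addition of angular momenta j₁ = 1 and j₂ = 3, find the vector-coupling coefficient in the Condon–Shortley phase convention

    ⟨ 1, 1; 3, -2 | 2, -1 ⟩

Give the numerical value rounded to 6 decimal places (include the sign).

j₁+j₂−J=2  J+j₁−j₂=0  J−j₁+j₂=4  j₁+j₂+J+1=7
(j₁±m₁, j₂±m₂, J±M) = (2,0,1,5,1,3)
P² = 480/7
sum k=0..0:
  [0] +1/12 = 1/12
S = 1/12
C² = P²·S² = 10/21 ; C = +0.690066

+0.690066  (= +√(10/21))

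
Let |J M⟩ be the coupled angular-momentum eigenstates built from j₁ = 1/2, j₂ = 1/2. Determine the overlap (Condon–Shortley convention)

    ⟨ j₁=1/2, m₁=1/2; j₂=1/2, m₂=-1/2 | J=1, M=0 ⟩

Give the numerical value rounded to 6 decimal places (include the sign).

j₁+j₂−J=0  J+j₁−j₂=1  J−j₁+j₂=1  j₁+j₂+J+1=3
(j₁±m₁, j₂±m₂, J±M) = (1,0,0,1,1,1)
P² = 1/2
sum k=0..0:
  [0] +1/1 = 1
S = 1
C² = P²·S² = 1/2 ; C = +0.707107

+√(1/2) = +0.707107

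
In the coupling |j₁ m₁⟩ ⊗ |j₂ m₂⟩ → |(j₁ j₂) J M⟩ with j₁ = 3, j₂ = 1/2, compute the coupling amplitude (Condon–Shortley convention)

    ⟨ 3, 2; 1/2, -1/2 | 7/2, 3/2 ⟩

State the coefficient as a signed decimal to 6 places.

+0.534522

triangle: 0!·6!·1!/8! = 720/40320
(j±m)!: 5!·1!·0!·1!·5!·2! = 28800
prefactor² = (2J+1)·Δ·N² = 28800/7
  k=0: +1/(0!·0!·1!·0!·5!·1!) = 1/120
Σ = 1/120  ⇒  CG² = 28800/7·1/120² = 2/7
CG = +√(2/7) = +0.534522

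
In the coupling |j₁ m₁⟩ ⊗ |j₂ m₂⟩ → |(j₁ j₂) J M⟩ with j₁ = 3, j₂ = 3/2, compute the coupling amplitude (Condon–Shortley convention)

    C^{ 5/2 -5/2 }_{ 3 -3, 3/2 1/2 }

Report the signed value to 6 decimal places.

+√(15/28) ≈ +0.731925

j₁+j₂−J=2  J+j₁−j₂=4  J−j₁+j₂=1  j₁+j₂+J+1=8
(j₁±m₁, j₂±m₂, J±M) = (0,6,2,1,0,5)
P² = 8640/7
sum k=2..2:
  [2] +1/48 = 1/48
S = 1/48
C² = P²·S² = 15/28 ; C = +0.731925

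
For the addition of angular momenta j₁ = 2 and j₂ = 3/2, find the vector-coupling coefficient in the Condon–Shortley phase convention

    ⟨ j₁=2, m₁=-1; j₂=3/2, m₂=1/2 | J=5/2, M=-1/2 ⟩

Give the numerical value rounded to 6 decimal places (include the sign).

-0.597614

√[6·1!3!2!/7! · 1!3!2!1!2!3!] = √(72/35)
  +(−1)^0/∏(0,1,3,2,0,0)! = 1/12  (running 1/12)
  +(−1)^1/∏(1,0,2,1,1,1)! = -1/2  (running -5/12)
⟨..|..⟩ = √(72/35)·(-5/12) = -0.597614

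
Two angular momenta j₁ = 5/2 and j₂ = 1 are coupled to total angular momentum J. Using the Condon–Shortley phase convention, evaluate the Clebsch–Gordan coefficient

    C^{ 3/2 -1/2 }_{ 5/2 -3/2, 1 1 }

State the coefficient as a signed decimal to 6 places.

triangle: 2!·3!·0!/6! = 12/720
(j±m)!: 1!·4!·2!·0!·1!·2! = 96
prefactor² = (2J+1)·Δ·N² = 32/5
  k=2: +1/(2!·0!·2!·0!·1!·0!) = 1/4
Σ = 1/4  ⇒  CG² = 32/5·1/4² = 2/5
CG = +√(2/5) = +0.632456

+√(2/5) = +0.632456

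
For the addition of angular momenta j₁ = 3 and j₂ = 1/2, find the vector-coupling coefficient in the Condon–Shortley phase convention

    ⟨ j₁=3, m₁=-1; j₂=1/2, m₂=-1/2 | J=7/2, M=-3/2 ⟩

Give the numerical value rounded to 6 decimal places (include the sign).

j₁+j₂−J=0  J+j₁−j₂=6  J−j₁+j₂=1  j₁+j₂+J+1=8
(j₁±m₁, j₂±m₂, J±M) = (2,4,0,1,2,5)
P² = 11520/7
sum k=0..0:
  [0] +1/48 = 1/48
S = 1/48
C² = P²·S² = 5/7 ; C = +0.845154

+√(5/7) ≈ +0.845154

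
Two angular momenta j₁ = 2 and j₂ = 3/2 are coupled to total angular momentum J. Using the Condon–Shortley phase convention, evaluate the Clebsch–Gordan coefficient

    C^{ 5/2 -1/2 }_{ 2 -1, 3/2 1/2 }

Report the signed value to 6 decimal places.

−√(5/14) = -0.597614

triangle: 1!·3!·2!/7! = 12/5040
(j±m)!: 1!·3!·2!·1!·2!·3! = 144
prefactor² = (2J+1)·Δ·N² = 72/35
  k=0: +1/(0!·1!·3!·2!·0!·0!) = 1/12
  k=1: −1/(1!·0!·2!·1!·1!·1!) = -1/2
Σ = -5/12  ⇒  CG² = 72/35·(-5/12)² = 5/14
CG = −√(5/14) = -0.597614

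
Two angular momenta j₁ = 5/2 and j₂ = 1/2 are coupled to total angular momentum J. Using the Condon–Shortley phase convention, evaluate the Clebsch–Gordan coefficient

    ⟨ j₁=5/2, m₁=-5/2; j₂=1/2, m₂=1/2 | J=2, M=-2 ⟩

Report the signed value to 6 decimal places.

-0.912871  (= −√(5/6))

j₁+j₂−J=1  J+j₁−j₂=4  J−j₁+j₂=0  j₁+j₂+J+1=6
(j₁±m₁, j₂±m₂, J±M) = (0,5,1,0,0,4)
P² = 480
sum k=1..1:
  [1] −1/24 = -1/24
S = -1/24
C² = P²·S² = 5/6 ; C = -0.912871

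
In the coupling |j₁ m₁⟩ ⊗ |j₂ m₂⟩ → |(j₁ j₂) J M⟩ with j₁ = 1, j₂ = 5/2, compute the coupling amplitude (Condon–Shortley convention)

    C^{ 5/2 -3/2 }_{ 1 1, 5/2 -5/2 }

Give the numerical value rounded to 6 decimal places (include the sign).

√[6·1!1!4!/7! · 2!0!0!5!1!4!] = √(1152/7)
  +(−1)^0/∏(0,1,0,0,1,4)! = 1/24  (running 1/24)
⟨..|..⟩ = √(1152/7)·(1/24) = +0.534522

+0.534522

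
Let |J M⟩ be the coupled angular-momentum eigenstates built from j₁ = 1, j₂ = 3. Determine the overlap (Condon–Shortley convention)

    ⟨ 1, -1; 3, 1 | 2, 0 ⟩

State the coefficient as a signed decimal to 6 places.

j₁+j₂−J=2  J+j₁−j₂=0  J−j₁+j₂=4  j₁+j₂+J+1=7
(j₁±m₁, j₂±m₂, J±M) = (0,2,4,2,2,2)
P² = 128/7
sum k=2..2:
  [2] +1/8 = 1/8
S = 1/8
C² = P²·S² = 2/7 ; C = +0.534522

+0.534522  (= +√(2/7))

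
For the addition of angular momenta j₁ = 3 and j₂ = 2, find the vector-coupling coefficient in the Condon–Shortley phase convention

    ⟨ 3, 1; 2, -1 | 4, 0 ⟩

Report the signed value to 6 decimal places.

√[9·1!5!3!/10! · 4!2!1!3!4!4!] = √(10368/35)
  +(−1)^0/∏(0,1,2,1,3,2)! = 1/24  (running 1/24)
  +(−1)^1/∏(1,0,1,0,4,3)! = -1/144  (running 5/144)
⟨..|..⟩ = √(10368/35)·(5/144) = +0.597614

+0.597614  (= +√(5/14))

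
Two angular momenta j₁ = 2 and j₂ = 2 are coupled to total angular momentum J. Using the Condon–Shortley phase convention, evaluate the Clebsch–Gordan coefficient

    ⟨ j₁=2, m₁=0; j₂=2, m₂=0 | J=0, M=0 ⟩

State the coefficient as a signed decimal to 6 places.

√[1·4!0!0!/5! · 2!2!2!2!0!0!] = √(16/5)
  +(−1)^2/∏(2,2,0,0,0,0)! = 1/4  (running 1/4)
⟨..|..⟩ = √(16/5)·(1/4) = +0.447214

+0.447214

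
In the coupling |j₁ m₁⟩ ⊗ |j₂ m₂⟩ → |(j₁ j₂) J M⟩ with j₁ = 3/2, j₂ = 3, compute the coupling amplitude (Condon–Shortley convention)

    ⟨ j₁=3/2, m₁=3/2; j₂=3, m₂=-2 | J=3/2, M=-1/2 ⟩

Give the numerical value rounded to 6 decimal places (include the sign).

j₁+j₂−J=3  J+j₁−j₂=0  J−j₁+j₂=3  j₁+j₂+J+1=7
(j₁±m₁, j₂±m₂, J±M) = (3,0,1,5,1,2)
P² = 288/7
sum k=0..0:
  [0] +1/12 = 1/12
S = 1/12
C² = P²·S² = 2/7 ; C = +0.534522

+0.534522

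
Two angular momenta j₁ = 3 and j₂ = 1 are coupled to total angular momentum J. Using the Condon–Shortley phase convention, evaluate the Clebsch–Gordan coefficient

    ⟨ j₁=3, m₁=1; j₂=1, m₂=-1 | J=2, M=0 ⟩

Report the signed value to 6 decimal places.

√[5·2!4!0!/7! · 4!2!0!2!2!2!] = √(128/7)
  +(−1)^0/∏(0,2,2,0,2,0)! = 1/8  (running 1/8)
⟨..|..⟩ = √(128/7)·(1/8) = +0.534522

+√(2/7) = +0.534522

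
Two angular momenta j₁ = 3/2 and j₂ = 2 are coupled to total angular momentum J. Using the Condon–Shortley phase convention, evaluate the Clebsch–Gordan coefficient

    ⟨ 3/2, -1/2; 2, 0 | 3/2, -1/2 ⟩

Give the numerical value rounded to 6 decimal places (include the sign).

√[4·2!1!2!/6! · 1!2!2!2!1!2!] = √(16/45)
  +(−1)^1/∏(1,1,1,1,0,1)! = -1  (running -1)
  +(−1)^2/∏(2,0,0,0,1,2)! = 1/4  (running -3/4)
⟨..|..⟩ = √(16/45)·(-3/4) = -0.447214

-0.447214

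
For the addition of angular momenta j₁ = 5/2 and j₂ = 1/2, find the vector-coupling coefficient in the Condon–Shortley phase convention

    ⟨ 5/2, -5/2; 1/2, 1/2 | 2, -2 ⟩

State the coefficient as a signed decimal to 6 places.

triangle: 1!*4!*0!/6! = 24/720
(j±m)!: 0!*5!*1!*0!*0!*4! = 2880
prefactor² = (2J+1)*Δ*N² = 480
  k=1: −1/(1!*0!*4!*0!*0!*0!) = -1/24
Σ = -1/24  ⇒  CG² = 480*(-1/24)² = 5/6
CG = −√(5/6) = -0.912871

-0.912871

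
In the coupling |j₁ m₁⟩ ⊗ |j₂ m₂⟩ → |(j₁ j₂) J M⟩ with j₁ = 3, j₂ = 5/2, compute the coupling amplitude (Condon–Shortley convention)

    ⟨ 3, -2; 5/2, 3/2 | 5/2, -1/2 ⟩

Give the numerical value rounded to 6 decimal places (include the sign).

j₁+j₂−J=3  J+j₁−j₂=3  J−j₁+j₂=2  j₁+j₂+J+1=9
(j₁±m₁, j₂±m₂, J±M) = (1,5,4,1,2,3)
P² = 288/7
sum k=2..3:
  [2] +1/24 = 1/24
  [3] −1/12 = -1/12
S = -1/24
C² = P²·S² = 1/14 ; C = -0.267261

-0.267261  (= −√(1/14))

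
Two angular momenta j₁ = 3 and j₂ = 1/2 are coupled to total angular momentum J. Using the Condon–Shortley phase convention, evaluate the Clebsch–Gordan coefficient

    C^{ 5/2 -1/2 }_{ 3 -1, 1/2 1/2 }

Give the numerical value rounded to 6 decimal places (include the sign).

j₁+j₂−J=1  J+j₁−j₂=5  J−j₁+j₂=0  j₁+j₂+J+1=7
(j₁±m₁, j₂±m₂, J±M) = (2,4,1,0,2,3)
P² = 576/7
sum k=1..1:
  [1] −1/12 = -1/12
S = -1/12
C² = P²·S² = 4/7 ; C = -0.755929

−√(4/7) ≈ -0.755929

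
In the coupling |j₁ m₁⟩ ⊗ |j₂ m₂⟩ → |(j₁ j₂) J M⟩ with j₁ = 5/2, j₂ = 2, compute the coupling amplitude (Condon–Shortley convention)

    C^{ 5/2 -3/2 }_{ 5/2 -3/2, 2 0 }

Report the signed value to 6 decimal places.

triangle: 2!·3!·2!/8! = 24/40320
(j±m)!: 1!·4!·2!·2!·1!·4! = 2304
prefactor² = (2J+1)·Δ·N² = 288/35
  k=1: −1/(1!·1!·3!·1!·0!·1!) = -1/6
  k=2: +1/(2!·0!·2!·0!·1!·2!) = 1/8
Σ = -1/24  ⇒  CG² = 288/35·(-1/24)² = 1/70
CG = −√(1/70) = -0.119523

−√(1/70) = -0.119523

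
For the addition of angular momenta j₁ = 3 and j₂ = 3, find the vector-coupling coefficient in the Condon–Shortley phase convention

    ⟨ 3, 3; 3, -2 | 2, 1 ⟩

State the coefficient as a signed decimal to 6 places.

+√(25/84) ≈ +0.545545

triangle: 4!*2!*2!/9! = 96/362880
(j±m)!: 6!*0!*1!*5!*3!*1! = 518400
prefactor² = (2J+1)*Δ*N² = 4800/7
  k=0: +1/(0!*4!*0!*1!*2!*1!) = 1/48
Σ = 1/48  ⇒  CG² = 4800/7*1/48² = 25/84
CG = +√(25/84) = +0.545545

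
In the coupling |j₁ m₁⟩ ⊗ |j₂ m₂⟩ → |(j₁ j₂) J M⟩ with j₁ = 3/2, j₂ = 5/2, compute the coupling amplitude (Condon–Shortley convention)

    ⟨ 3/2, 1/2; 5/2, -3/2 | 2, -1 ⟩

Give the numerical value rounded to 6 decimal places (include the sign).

+√(1/42) = +0.154303

j₁+j₂−J=2  J+j₁−j₂=1  J−j₁+j₂=3  j₁+j₂+J+1=7
(j₁±m₁, j₂±m₂, J±M) = (2,1,1,4,1,3)
P² = 24/7
sum k=0..1:
  [0] +1/4 = 1/4
  [1] −1/6 = -1/6
S = 1/12
C² = P²·S² = 1/42 ; C = +0.154303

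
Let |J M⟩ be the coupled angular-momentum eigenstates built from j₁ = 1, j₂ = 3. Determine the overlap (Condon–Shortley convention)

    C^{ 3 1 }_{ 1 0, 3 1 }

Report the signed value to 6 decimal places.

-0.288675

√[7·1!1!5!/8! · 1!1!4!2!4!2!] = √(48)
  +(−1)^0/∏(0,1,1,4,0,1)! = 1/24  (running 1/24)
  +(−1)^1/∏(1,0,0,3,1,2)! = -1/12  (running -1/24)
⟨..|..⟩ = √(48)·(-1/24) = -0.288675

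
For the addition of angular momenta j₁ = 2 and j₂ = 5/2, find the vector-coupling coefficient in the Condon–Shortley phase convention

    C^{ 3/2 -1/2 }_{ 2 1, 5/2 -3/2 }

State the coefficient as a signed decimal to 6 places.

j₁+j₂−J=3  J+j₁−j₂=1  J−j₁+j₂=2  j₁+j₂+J+1=7
(j₁±m₁, j₂±m₂, J±M) = (3,1,1,4,1,2)
P² = 96/35
sum k=0..1:
  [0] +1/6 = 1/6
  [1] −1/4 = -1/4
S = -1/12
C² = P²·S² = 2/105 ; C = -0.138013

-0.138013  (= −√(2/105))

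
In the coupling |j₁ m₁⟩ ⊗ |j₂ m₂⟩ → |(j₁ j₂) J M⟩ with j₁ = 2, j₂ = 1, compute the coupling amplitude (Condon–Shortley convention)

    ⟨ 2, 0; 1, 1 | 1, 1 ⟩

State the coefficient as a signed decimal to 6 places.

j₁+j₂−J=2  J+j₁−j₂=2  J−j₁+j₂=0  j₁+j₂+J+1=5
(j₁±m₁, j₂±m₂, J±M) = (2,2,2,0,2,0)
P² = 8/5
sum k=2..2:
  [2] +1/4 = 1/4
S = 1/4
C² = P²·S² = 1/10 ; C = +0.316228

+0.316228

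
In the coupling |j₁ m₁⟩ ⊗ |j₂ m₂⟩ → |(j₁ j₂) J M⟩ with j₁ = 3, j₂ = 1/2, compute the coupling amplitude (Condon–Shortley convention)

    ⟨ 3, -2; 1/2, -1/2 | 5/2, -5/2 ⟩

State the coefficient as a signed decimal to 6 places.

triangle: 1!×5!×0!/7! = 120/5040
(j±m)!: 1!×5!×0!×1!×0!×5! = 14400
prefactor² = (2J+1)×Δ×N² = 14400/7
  k=0: +1/(0!×1!×5!×0!×0!×0!) = 1/120
Σ = 1/120  ⇒  CG² = 14400/7×1/120² = 1/7
CG = +√(1/7) = +0.377964

+√(1/7) ≈ +0.377964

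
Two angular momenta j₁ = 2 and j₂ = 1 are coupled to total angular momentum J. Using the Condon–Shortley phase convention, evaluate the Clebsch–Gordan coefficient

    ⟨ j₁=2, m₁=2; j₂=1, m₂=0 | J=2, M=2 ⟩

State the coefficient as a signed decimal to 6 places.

+√(2/3) = +0.816497

triangle: 1!×3!×1!/6! = 6/720
(j±m)!: 4!×0!×1!×1!×4!×0! = 576
prefactor² = (2J+1)×Δ×N² = 24
  k=0: +1/(0!×1!×0!×1!×3!×0!) = 1/6
Σ = 1/6  ⇒  CG² = 24×1/6² = 2/3
CG = +√(2/3) = +0.816497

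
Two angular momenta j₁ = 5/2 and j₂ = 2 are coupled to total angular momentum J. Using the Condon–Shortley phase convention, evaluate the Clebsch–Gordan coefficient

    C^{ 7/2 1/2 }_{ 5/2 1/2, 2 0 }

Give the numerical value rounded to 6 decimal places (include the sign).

+√(4/105) = +0.195180

√[8·1!4!3!/9! · 3!2!2!2!4!3!] = √(768/35)
  +(−1)^0/∏(0,1,2,2,2,1)! = 1/8  (running 1/8)
  +(−1)^1/∏(1,0,1,1,3,2)! = -1/12  (running 1/24)
⟨..|..⟩ = √(768/35)·(1/24) = +0.195180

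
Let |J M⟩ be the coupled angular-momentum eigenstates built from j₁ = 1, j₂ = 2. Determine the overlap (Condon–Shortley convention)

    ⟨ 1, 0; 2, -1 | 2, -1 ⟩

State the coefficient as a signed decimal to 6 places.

√[5·1!1!3!/6! · 1!1!1!3!1!3!] = √(3/2)
  +(−1)^0/∏(0,1,1,1,0,2)! = 1/2  (running 1/2)
  +(−1)^1/∏(1,0,0,0,1,3)! = -1/6  (running 1/3)
⟨..|..⟩ = √(3/2)·(1/3) = +0.408248

+√(1/6) = +0.408248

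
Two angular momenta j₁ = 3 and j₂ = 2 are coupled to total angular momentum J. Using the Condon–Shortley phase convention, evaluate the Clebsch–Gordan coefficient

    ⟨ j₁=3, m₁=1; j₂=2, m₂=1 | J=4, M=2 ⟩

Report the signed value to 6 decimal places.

√[9·1!5!3!/10! · 4!2!3!1!6!2!] = √(5184/7)
  +(−1)^0/∏(0,1,2,3,3,0)! = 1/72  (running 1/72)
  +(−1)^1/∏(1,0,1,2,4,1)! = -1/48  (running -1/144)
⟨..|..⟩ = √(5184/7)·(-1/144) = -0.188982

-0.188982  (= −√(1/28))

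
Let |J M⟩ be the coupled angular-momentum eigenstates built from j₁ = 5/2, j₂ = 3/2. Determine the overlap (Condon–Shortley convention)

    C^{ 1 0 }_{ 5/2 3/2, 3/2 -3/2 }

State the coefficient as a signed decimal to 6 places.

j₁+j₂−J=3  J+j₁−j₂=2  J−j₁+j₂=0  j₁+j₂+J+1=6
(j₁±m₁, j₂±m₂, J±M) = (4,1,0,3,1,1)
P² = 36/5
sum k=0..0:
  [0] +1/6 = 1/6
S = 1/6
C² = P²·S² = 1/5 ; C = +0.447214

+√(1/5) = +0.447214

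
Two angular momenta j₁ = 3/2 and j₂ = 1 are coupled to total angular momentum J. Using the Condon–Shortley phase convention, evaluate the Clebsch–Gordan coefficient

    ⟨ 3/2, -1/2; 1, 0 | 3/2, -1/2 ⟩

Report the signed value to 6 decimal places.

triangle: 1!×2!×1!/5! = 2/120
(j±m)!: 1!×2!×1!×1!×1!×2! = 4
prefactor² = (2J+1)×Δ×N² = 4/15
  k=0: +1/(0!×1!×2!×1!×0!×0!) = 1/2
  k=1: −1/(1!×0!×1!×0!×1!×1!) = -1
Σ = -1/2  ⇒  CG² = 4/15×(-1/2)² = 1/15
CG = −√(1/15) = -0.258199

-0.258199  (= −√(1/15))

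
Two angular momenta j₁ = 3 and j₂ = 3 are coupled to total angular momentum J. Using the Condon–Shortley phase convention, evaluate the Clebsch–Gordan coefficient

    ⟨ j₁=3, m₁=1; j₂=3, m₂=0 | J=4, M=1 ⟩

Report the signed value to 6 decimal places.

-0.312094  (= −√(15/154))

triangle: 2!×4!×4!/11! = 1152/39916800
(j±m)!: 4!×2!×3!×3!×5!×3! = 1244160
prefactor² = (2J+1)×Δ×N² = 124416/385
  k=0: +1/(0!×2!×2!×3!×2!×1!) = 1/48
  k=1: −1/(1!×1!×1!×2!×3!×2!) = -1/24
  k=2: +1/(2!×0!×0!×1!×4!×3!) = 1/288
Σ = -5/288  ⇒  CG² = 124416/385×(-5/288)² = 15/154
CG = −√(15/154) = -0.312094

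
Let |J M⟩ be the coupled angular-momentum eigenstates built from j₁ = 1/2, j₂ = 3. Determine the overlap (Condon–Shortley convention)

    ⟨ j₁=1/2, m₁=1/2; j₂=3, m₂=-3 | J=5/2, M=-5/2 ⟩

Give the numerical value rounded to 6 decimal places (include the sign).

+0.925820  (= +√(6/7))

triangle: 1!×0!×5!/7! = 120/5040
(j±m)!: 1!×0!×0!×6!×0!×5! = 86400
prefactor² = (2J+1)×Δ×N² = 86400/7
  k=0: +1/(0!×1!×0!×0!×0!×5!) = 1/120
Σ = 1/120  ⇒  CG² = 86400/7×1/120² = 6/7
CG = +√(6/7) = +0.925820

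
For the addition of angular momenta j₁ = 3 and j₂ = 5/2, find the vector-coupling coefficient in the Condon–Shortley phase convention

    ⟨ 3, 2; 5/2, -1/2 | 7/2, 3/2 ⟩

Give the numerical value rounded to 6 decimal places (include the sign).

+√(2/21) ≈ +0.308607

√[8·2!4!3!/10! · 5!1!2!3!5!2!] = √(1536/7)
  +(−1)^0/∏(0,2,1,2,3,1)! = 1/24  (running 1/24)
  +(−1)^1/∏(1,1,0,1,4,2)! = -1/48  (running 1/48)
⟨..|..⟩ = √(1536/7)·(1/48) = +0.308607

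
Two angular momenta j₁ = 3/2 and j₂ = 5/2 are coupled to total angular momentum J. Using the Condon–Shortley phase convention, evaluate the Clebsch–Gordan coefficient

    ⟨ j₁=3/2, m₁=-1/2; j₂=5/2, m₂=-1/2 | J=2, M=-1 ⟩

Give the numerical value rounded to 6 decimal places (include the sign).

−√(25/84) ≈ -0.545545

√[5·2!1!3!/7! · 1!2!2!3!1!3!] = √(12/7)
  +(−1)^1/∏(1,1,1,1,0,2)! = -1/2  (running -1/2)
  +(−1)^2/∏(2,0,0,0,1,3)! = 1/12  (running -5/12)
⟨..|..⟩ = √(12/7)·(-5/12) = -0.545545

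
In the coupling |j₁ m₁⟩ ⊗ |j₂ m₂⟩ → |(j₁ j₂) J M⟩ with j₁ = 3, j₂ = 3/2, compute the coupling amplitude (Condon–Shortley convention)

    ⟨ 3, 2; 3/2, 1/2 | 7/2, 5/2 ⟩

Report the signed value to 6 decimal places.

+0.377964  (= +√(1/7))

j₁+j₂−J=1  J+j₁−j₂=5  J−j₁+j₂=2  j₁+j₂+J+1=9
(j₁±m₁, j₂±m₂, J±M) = (5,1,2,1,6,1)
P² = 6400/7
sum k=0..1:
  [0] +1/48 = 1/48
  [1] −1/120 = -1/120
S = 1/80
C² = P²·S² = 1/7 ; C = +0.377964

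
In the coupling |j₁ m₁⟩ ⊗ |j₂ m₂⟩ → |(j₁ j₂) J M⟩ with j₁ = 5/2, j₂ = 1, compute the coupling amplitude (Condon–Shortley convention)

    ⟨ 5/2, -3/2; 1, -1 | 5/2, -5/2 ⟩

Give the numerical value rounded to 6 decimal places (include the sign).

j₁+j₂−J=1  J+j₁−j₂=4  J−j₁+j₂=1  j₁+j₂+J+1=7
(j₁±m₁, j₂±m₂, J±M) = (1,4,0,2,0,5)
P² = 1152/7
sum k=0..0:
  [0] +1/24 = 1/24
S = 1/24
C² = P²·S² = 2/7 ; C = +0.534522

+0.534522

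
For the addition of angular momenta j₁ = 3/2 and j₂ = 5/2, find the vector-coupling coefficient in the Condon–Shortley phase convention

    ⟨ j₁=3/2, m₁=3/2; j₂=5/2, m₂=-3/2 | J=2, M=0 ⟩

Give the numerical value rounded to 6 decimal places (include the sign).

√[5·2!1!3!/7! · 3!0!1!4!2!2!] = √(48/7)
  +(−1)^0/∏(0,2,0,1,1,2)! = 1/4  (running 1/4)
⟨..|..⟩ = √(48/7)·(1/4) = +0.654654

+√(3/7) = +0.654654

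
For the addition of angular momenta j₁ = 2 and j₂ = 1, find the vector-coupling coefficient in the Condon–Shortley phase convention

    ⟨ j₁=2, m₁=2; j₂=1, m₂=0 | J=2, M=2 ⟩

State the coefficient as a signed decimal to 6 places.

triangle: 1!·3!·1!/6! = 6/720
(j±m)!: 4!·0!·1!·1!·4!·0! = 576
prefactor² = (2J+1)·Δ·N² = 24
  k=0: +1/(0!·1!·0!·1!·3!·0!) = 1/6
Σ = 1/6  ⇒  CG² = 24·1/6² = 2/3
CG = +√(2/3) = +0.816497

+0.816497  (= +√(2/3))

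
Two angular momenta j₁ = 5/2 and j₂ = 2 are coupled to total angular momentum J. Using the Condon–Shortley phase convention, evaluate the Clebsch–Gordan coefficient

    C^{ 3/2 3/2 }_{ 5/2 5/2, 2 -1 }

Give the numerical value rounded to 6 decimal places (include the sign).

+√(2/7) = +0.534522

j₁+j₂−J=3  J+j₁−j₂=2  J−j₁+j₂=1  j₁+j₂+J+1=7
(j₁±m₁, j₂±m₂, J±M) = (5,0,1,3,3,0)
P² = 288/7
sum k=0..0:
  [0] +1/12 = 1/12
S = 1/12
C² = P²·S² = 2/7 ; C = +0.534522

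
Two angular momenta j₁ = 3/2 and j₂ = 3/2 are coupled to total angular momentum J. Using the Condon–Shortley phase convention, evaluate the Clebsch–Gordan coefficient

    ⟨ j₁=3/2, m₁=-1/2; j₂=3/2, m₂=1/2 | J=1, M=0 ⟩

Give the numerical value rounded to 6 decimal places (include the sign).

√[3·2!1!1!/5! · 1!2!2!1!1!1!] = √(1/5)
  +(−1)^1/∏(1,1,1,1,0,0)! = -1  (running -1)
  +(−1)^2/∏(2,0,0,0,1,1)! = 1/2  (running -1/2)
⟨..|..⟩ = √(1/5)·(-1/2) = -0.223607

-0.223607  (= −√(1/20))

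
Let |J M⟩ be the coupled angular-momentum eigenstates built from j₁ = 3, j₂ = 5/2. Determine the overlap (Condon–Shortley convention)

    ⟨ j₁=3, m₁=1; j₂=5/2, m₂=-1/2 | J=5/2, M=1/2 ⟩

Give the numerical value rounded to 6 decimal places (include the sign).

triangle: 3!·3!·2!/9! = 72/362880
(j±m)!: 4!·2!·2!·3!·3!·2! = 6912
prefactor² = (2J+1)·Δ·N² = 288/35
  k=0: +1/(0!·3!·2!·2!·1!·0!) = 1/24
  k=1: −1/(1!·2!·1!·1!·2!·1!) = -1/4
  k=2: +1/(2!·1!·0!·0!·3!·2!) = 1/24
Σ = -1/6  ⇒  CG² = 288/35·(-1/6)² = 8/35
CG = −√(8/35) = -0.478091

-0.478091  (= −√(8/35))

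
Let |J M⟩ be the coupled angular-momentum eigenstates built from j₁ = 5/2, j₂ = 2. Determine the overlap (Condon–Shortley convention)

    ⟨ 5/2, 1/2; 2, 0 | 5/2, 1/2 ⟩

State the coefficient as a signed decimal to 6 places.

j₁+j₂−J=2  J+j₁−j₂=3  J−j₁+j₂=2  j₁+j₂+J+1=8
(j₁±m₁, j₂±m₂, J±M) = (3,2,2,2,3,2)
P² = 72/35
sum k=0..2:
  [0] +1/8 = 1/8
  [1] −1/2 = -1/2
  [2] +1/24 = 1/24
S = -1/3
C² = P²·S² = 8/35 ; C = -0.478091

-0.478091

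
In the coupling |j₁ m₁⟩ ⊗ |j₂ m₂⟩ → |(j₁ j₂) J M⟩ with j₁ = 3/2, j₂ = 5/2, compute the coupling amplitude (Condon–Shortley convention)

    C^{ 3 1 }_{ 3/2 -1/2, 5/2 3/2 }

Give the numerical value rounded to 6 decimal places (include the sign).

√[7·1!2!4!/8! · 1!2!4!1!4!2!] = √(96/5)
  +(−1)^0/∏(0,1,2,4,0,0)! = 1/48  (running 1/48)
  +(−1)^1/∏(1,0,1,3,1,1)! = -1/6  (running -7/48)
⟨..|..⟩ = √(96/5)·(-7/48) = -0.639010

−√(49/120) = -0.639010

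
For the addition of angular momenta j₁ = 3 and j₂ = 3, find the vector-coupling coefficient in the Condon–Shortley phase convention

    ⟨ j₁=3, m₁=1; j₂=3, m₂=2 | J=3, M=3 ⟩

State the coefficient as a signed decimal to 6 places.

√[7·3!3!3!/10! · 4!2!5!1!6!0!] = √(1728)
  +(−1)^2/∏(2,1,0,3,3,0)! = 1/72  (running 1/72)
⟨..|..⟩ = √(1728)·(1/72) = +0.577350

+√(1/3) ≈ +0.577350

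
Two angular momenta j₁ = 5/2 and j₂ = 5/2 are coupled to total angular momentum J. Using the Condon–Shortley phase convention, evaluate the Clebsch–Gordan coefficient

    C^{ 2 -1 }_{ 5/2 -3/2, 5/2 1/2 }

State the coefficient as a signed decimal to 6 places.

+√(1/7) ≈ +0.377964

j₁+j₂−J=3  J+j₁−j₂=2  J−j₁+j₂=2  j₁+j₂+J+1=8
(j₁±m₁, j₂±m₂, J±M) = (1,4,3,2,1,3)
P² = 36/7
sum k=2..3:
  [2] +1/4 = 1/4
  [3] −1/12 = -1/12
S = 1/6
C² = P²·S² = 1/7 ; C = +0.377964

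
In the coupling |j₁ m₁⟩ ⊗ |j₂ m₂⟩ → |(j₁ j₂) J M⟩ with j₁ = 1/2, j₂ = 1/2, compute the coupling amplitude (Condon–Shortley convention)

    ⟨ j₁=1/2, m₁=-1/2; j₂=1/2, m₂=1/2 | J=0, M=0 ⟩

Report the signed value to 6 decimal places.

triangle: 1!×0!×0!/2! = 1/2
(j±m)!: 0!×1!×1!×0!×0!×0! = 1
prefactor² = (2J+1)×Δ×N² = 1/2
  k=1: −1/(1!×0!×0!×0!×0!×0!) = -1
Σ = -1  ⇒  CG² = 1/2×(-1)² = 1/2
CG = −√(1/2) = -0.707107

-0.707107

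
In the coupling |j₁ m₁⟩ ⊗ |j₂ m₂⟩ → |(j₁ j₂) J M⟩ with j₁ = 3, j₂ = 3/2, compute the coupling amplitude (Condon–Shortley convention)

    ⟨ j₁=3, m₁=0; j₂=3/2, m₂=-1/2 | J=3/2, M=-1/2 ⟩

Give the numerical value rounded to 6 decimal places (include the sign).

j₁+j₂−J=3  J+j₁−j₂=3  J−j₁+j₂=0  j₁+j₂+J+1=7
(j₁±m₁, j₂±m₂, J±M) = (3,3,1,2,1,2)
P² = 144/35
sum k=1..1:
  [1] −1/4 = -1/4
S = -1/4
C² = P²·S² = 9/35 ; C = -0.507093

-0.507093  (= −√(9/35))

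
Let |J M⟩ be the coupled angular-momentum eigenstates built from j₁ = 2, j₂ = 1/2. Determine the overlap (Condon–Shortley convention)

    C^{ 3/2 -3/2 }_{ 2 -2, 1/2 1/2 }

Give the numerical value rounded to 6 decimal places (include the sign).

j₁+j₂−J=1  J+j₁−j₂=3  J−j₁+j₂=0  j₁+j₂+J+1=5
(j₁±m₁, j₂±m₂, J±M) = (0,4,1,0,0,3)
P² = 144/5
sum k=1..1:
  [1] −1/6 = -1/6
S = -1/6
C² = P²·S² = 4/5 ; C = -0.894427

-0.894427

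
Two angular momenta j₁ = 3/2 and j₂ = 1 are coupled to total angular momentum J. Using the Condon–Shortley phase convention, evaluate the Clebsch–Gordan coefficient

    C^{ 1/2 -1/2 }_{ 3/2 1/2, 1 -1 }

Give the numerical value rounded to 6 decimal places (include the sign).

√[2·2!1!0!/4! · 2!1!0!2!0!1!] = √(2/3)
  +(−1)^0/∏(0,2,1,0,0,0)! = 1/2  (running 1/2)
⟨..|..⟩ = √(2/3)·(1/2) = +0.408248

+√(1/6) = +0.408248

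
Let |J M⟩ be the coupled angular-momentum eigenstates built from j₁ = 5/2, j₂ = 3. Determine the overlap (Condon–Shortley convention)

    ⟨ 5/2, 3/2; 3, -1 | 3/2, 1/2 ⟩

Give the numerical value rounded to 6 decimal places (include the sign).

triangle: 4!·1!·2!/8! = 48/40320
(j±m)!: 4!·1!·2!·4!·2!·1! = 2304
prefactor² = (2J+1)·Δ·N² = 384/35
  k=0: +1/(0!·4!·1!·2!·0!·0!) = 1/48
  k=1: −1/(1!·3!·0!·1!·1!·1!) = -1/6
Σ = -7/48  ⇒  CG² = 384/35·(-7/48)² = 7/30
CG = −√(7/30) = -0.483046

−√(7/30) = -0.483046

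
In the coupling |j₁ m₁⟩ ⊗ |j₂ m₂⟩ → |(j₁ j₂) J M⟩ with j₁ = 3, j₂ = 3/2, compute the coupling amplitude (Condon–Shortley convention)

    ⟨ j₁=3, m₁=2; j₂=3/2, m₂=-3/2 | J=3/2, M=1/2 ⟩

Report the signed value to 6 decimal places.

+√(2/7) = +0.534522

√[4·3!3!0!/7! · 5!1!0!3!2!1!] = √(288/7)
  +(−1)^0/∏(0,3,1,0,2,0)! = 1/12  (running 1/12)
⟨..|..⟩ = √(288/7)·(1/12) = +0.534522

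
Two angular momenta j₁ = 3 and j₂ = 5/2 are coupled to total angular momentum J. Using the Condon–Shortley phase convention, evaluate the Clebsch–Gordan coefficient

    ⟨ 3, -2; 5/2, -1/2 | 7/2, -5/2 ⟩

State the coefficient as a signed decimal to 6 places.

triangle: 2!*4!*3!/10! = 288/3628800
(j±m)!: 1!*5!*2!*3!*1!*6! = 1036800
prefactor² = (2J+1)*Δ*N² = 4608/7
  k=1: −1/(1!*1!*4!*1!*0!*2!) = -1/48
  k=2: +1/(2!*0!*3!*0!*1!*3!) = 1/72
Σ = -1/144  ⇒  CG² = 4608/7*(-1/144)² = 2/63
CG = −√(2/63) = -0.178174

-0.178174  (= −√(2/63))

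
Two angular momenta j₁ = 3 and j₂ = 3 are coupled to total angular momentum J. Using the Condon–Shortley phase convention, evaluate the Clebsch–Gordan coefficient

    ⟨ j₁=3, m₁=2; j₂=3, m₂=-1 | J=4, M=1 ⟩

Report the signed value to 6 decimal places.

+0.455842

√[9·2!4!4!/11! · 5!1!2!4!5!3!] = √(82944/77)
  +(−1)^0/∏(0,2,1,2,3,2)! = 1/48  (running 1/48)
  +(−1)^1/∏(1,1,0,1,4,3)! = -1/144  (running 1/72)
⟨..|..⟩ = √(82944/77)·(1/72) = +0.455842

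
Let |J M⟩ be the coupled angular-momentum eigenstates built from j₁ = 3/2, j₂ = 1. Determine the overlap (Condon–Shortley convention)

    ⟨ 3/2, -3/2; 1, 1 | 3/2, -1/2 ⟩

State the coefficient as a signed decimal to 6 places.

√[4·1!2!1!/5! · 0!3!2!0!1!2!] = √(8/5)
  +(−1)^1/∏(1,0,2,1,0,0)! = -1/2  (running -1/2)
⟨..|..⟩ = √(8/5)·(-1/2) = -0.632456

-0.632456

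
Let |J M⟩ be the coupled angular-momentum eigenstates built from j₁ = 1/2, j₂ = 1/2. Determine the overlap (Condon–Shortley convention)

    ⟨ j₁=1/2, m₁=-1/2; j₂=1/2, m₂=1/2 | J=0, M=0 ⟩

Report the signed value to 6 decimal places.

triangle: 1!×0!×0!/2! = 1/2
(j±m)!: 0!×1!×1!×0!×0!×0! = 1
prefactor² = (2J+1)×Δ×N² = 1/2
  k=1: −1/(1!×0!×0!×0!×0!×0!) = -1
Σ = -1  ⇒  CG² = 1/2×(-1)² = 1/2
CG = −√(1/2) = -0.707107

−√(1/2) ≈ -0.707107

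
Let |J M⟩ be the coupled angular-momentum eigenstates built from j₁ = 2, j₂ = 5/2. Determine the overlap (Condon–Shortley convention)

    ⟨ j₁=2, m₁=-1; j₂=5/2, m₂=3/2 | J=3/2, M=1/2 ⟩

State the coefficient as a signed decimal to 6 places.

+√(2/105) = +0.138013

j₁+j₂−J=3  J+j₁−j₂=1  J−j₁+j₂=2  j₁+j₂+J+1=7
(j₁±m₁, j₂±m₂, J±M) = (1,3,4,1,2,1)
P² = 96/35
sum k=2..3:
  [2] +1/4 = 1/4
  [3] −1/6 = -1/6
S = 1/12
C² = P²·S² = 2/105 ; C = +0.138013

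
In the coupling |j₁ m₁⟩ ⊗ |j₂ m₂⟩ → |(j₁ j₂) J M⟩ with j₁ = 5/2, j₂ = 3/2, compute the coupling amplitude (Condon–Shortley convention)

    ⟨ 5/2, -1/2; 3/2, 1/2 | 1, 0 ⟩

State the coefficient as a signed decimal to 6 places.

√[3·3!2!0!/6! · 2!3!2!1!1!1!] = √(6/5)
  +(−1)^2/∏(2,1,1,0,1,0)! = 1/2  (running 1/2)
⟨..|..⟩ = √(6/5)·(1/2) = +0.547723

+√(3/10) ≈ +0.547723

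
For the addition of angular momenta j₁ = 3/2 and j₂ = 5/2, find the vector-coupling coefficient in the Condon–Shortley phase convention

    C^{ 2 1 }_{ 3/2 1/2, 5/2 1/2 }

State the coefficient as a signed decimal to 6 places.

−√(25/84) = -0.545545

√[5·2!1!3!/7! · 2!1!3!2!3!1!] = √(12/7)
  +(−1)^0/∏(0,2,1,3,0,0)! = 1/12  (running 1/12)
  +(−1)^1/∏(1,1,0,2,1,1)! = -1/2  (running -5/12)
⟨..|..⟩ = √(12/7)·(-5/12) = -0.545545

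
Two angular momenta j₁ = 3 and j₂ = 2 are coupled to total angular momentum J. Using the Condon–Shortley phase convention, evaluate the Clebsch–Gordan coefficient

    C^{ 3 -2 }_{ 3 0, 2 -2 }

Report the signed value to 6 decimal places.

j₁+j₂−J=2  J+j₁−j₂=4  J−j₁+j₂=2  j₁+j₂+J+1=9
(j₁±m₁, j₂±m₂, J±M) = (3,3,0,4,1,5)
P² = 192
sum k=0..0:
  [0] +1/24 = 1/24
S = 1/24
C² = P²·S² = 1/3 ; C = +0.577350

+0.577350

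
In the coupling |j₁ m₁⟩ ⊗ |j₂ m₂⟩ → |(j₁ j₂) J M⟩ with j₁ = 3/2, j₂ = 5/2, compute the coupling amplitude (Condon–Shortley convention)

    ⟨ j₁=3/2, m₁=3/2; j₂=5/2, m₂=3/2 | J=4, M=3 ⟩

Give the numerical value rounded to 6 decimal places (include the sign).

+√(5/8) = +0.790569

triangle: 0!·3!·5!/9! = 720/362880
(j±m)!: 3!·0!·4!·1!·7!·1! = 725760
prefactor² = (2J+1)·Δ·N² = 12960
  k=0: +1/(0!·0!·0!·4!·3!·1!) = 1/144
Σ = 1/144  ⇒  CG² = 12960·1/144² = 5/8
CG = +√(5/8) = +0.790569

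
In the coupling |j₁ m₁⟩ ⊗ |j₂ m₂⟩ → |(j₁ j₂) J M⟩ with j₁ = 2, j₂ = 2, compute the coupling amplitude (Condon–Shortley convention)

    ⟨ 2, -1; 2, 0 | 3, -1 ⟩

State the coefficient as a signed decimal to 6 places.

-0.447214

triangle: 1!×3!×3!/8! = 36/40320
(j±m)!: 1!×3!×2!×2!×2!×4! = 1152
prefactor² = (2J+1)×Δ×N² = 36/5
  k=0: +1/(0!×1!×3!×2!×0!×1!) = 1/12
  k=1: −1/(1!×0!×2!×1!×1!×2!) = -1/4
Σ = -1/6  ⇒  CG² = 36/5×(-1/6)² = 1/5
CG = −√(1/5) = -0.447214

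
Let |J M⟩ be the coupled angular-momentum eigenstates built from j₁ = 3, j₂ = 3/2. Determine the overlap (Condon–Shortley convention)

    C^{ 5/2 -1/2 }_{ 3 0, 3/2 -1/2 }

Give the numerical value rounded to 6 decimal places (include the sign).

triangle: 2!×4!×1!/8! = 48/40320
(j±m)!: 3!×3!×1!×2!×2!×3! = 864
prefactor² = (2J+1)×Δ×N² = 216/35
  k=0: +1/(0!×2!×3!×1!×1!×0!) = 1/12
  k=1: −1/(1!×1!×2!×0!×2!×1!) = -1/4
Σ = -1/6  ⇒  CG² = 216/35×(-1/6)² = 6/35
CG = −√(6/35) = -0.414039

−√(6/35) = -0.414039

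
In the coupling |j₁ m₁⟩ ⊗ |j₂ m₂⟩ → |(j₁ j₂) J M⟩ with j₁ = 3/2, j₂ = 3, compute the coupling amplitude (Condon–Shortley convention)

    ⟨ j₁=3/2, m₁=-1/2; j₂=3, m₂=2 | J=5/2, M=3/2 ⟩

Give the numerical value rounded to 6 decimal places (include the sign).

+0.267261  (= +√(1/14))

√[6·2!1!4!/8! · 1!2!5!1!4!1!] = √(288/7)
  +(−1)^1/∏(1,1,1,4,0,0)! = -1/24  (running -1/24)
  +(−1)^2/∏(2,0,0,3,1,1)! = 1/12  (running 1/24)
⟨..|..⟩ = √(288/7)·(1/24) = +0.267261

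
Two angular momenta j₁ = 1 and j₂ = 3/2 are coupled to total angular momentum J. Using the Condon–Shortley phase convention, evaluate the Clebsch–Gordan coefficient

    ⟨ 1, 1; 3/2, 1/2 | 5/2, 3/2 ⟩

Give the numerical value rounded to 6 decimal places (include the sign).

+0.774597

j₁+j₂−J=0  J+j₁−j₂=2  J−j₁+j₂=3  j₁+j₂+J+1=6
(j₁±m₁, j₂±m₂, J±M) = (2,0,2,1,4,1)
P² = 48/5
sum k=0..0:
  [0] +1/4 = 1/4
S = 1/4
C² = P²·S² = 3/5 ; C = +0.774597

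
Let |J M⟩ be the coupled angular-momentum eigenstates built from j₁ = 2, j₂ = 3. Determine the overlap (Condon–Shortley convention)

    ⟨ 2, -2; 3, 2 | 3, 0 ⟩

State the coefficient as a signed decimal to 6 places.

√[7·2!2!4!/9! · 0!4!5!1!3!3!] = √(192)
  +(−1)^2/∏(2,0,2,3,0,1)! = 1/24  (running 1/24)
⟨..|..⟩ = √(192)·(1/24) = +0.577350

+0.577350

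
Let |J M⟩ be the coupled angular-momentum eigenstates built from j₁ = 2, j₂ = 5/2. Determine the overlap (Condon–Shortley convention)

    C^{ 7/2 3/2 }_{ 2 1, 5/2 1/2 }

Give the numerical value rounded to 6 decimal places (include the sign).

j₁+j₂−J=1  J+j₁−j₂=3  J−j₁+j₂=4  j₁+j₂+J+1=9
(j₁±m₁, j₂±m₂, J±M) = (3,1,3,2,5,2)
P² = 384/7
sum k=0..1:
  [0] +1/12 = 1/12
  [1] −1/24 = -1/24
S = 1/24
C² = P²·S² = 2/21 ; C = +0.308607

+0.308607  (= +√(2/21))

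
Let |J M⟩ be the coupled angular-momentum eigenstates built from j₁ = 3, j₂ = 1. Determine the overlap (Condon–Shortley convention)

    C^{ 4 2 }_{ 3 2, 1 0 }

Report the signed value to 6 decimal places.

j₁+j₂−J=0  J+j₁−j₂=6  J−j₁+j₂=2  j₁+j₂+J+1=9
(j₁±m₁, j₂±m₂, J±M) = (5,1,1,1,6,2)
P² = 43200/7
sum k=0..0:
  [0] +1/120 = 1/120
S = 1/120
C² = P²·S² = 3/7 ; C = +0.654654

+0.654654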